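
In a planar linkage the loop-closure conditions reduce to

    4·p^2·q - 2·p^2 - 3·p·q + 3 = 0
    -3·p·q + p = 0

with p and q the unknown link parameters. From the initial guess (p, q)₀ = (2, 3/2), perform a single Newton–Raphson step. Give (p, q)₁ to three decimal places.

(2.294, 0.162)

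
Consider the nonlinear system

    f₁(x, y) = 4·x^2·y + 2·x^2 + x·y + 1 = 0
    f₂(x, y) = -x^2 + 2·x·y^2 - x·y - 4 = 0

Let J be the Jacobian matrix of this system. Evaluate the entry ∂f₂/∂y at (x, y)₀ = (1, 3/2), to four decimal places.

∂f₂/∂y = 4·x·y - x.
At (1, 3/2) this is 5.0000.

5.0000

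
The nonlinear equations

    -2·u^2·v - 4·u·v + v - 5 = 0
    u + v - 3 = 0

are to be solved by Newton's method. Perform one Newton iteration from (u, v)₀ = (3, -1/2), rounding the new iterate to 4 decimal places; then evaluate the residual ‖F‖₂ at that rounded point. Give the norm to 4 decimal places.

0.7851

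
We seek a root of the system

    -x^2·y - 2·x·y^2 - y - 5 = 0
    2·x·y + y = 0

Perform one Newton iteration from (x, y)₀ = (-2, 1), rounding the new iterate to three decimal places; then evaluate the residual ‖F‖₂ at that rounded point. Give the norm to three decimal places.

At (-2, 1): F = (-6.000, -3.000).
Jacobian J = [[-2·x·y - 2·y^2, -x^2 - 4·x·y - 1], [2·y, 2·x + 1]].
At the point, J = [[2.000, 3.000], [2.000, -3.000]] (det J = -12.000).
Solving J·Δ = −F gives Δ = (2.250, 0.500).
Then the next iterate is (x, y)₁ = (0.250, 1.500).
Re-evaluating at (0.250, 1.500): F = (-7.71875, 2.250), so ‖F‖₂ = 8.040.

8.040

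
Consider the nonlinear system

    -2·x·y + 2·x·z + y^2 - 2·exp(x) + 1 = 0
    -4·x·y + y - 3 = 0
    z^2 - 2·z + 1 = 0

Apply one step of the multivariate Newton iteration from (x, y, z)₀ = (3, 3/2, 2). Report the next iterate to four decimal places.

(2.1580, 0.1865, 1.5000)

At (3, 3/2, 2): F = (-33.921074, -19.5000, 1.0000).
Jacobian J = [[-2·y + 2·z - 2·exp(x), -2·x + 2·y, 2·x], [-4·y, -4·x + 1, 0], [0, 0, 2·z - 2]].
At the point, J = [[-39.171074, -3.0000, 6.0000], [-6.0000, -11.0000, 0.0000], [0.0000, 0.0000, 2.0000]] (det J = 825.763625).
Solving J·Δ = −F gives Δ = (-0.8420, -1.3135, -0.5000).
Then the next iterate is (x, y, z)₁ = (2.1580, 0.1865, 1.5000).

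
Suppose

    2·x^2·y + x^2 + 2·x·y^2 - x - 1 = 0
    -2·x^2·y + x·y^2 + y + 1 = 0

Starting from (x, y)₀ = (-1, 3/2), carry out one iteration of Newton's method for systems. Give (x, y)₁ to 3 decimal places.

At (-1, 3/2): F = (-0.500, -2.750).
Jacobian J = [[4·x·y + 2·x + 2·y^2 - 1, 2·x^2 + 4·x·y], [-4·x·y + y^2, -2·x^2 + 2·x·y + 1]].
At the point, J = [[-4.500, -4.000], [8.250, -4.000]] (det J = 51.000).
Solving J·Δ = −F gives Δ = (0.176, -0.324).
Then the next iterate is (x, y)₁ = (-0.824, 1.176).

(-0.824, 1.176)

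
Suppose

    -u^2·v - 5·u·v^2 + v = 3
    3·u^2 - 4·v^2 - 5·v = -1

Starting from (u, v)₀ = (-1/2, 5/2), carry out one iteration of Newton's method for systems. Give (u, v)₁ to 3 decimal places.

(-0.647, 1.088)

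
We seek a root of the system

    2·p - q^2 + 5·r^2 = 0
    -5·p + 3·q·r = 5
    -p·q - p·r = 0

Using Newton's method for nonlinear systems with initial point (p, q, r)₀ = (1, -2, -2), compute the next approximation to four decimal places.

(0.2414, -1.8822, -1.1523)

At (1, -2, -2): F = (18.0000, 2.0000, 4.0000).
Jacobian J = [[2, -2·q, 10·r], [-5, 3·r, 3·q], [-q - r, -p, -p]].
At the point, J = [[2.0000, 4.0000, -20.0000], [-5.0000, -6.0000, -6.0000], [4.0000, -1.0000, -1.0000]] (det J = -696.0000).
Solving J·Δ = −F gives Δ = (-0.7586, 0.1178, 0.8477).
Then the next iterate is (p, q, r)₁ = (0.2414, -1.8822, -1.1523).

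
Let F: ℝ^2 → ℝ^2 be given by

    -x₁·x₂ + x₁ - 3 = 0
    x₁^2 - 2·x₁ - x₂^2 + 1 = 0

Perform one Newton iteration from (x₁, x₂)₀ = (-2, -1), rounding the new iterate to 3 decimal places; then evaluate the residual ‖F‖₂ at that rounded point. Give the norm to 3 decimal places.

3.170

At (-2, -1): F = (-7.000, 8.000).
Jacobian J = [[-x₂ + 1, -x₁], [2·x₁ - 2, -2·x₂]].
At the point, J = [[2.000, 2.000], [-6.000, 2.000]] (det J = 16.000).
Solving J·Δ = −F gives Δ = (1.875, 1.625).
Then the next iterate is (x₁, x₂)₁ = (-0.125, 0.625).
Re-evaluating at (-0.125, 0.625): F = (-3.04688, 0.875), so ‖F‖₂ = 3.170.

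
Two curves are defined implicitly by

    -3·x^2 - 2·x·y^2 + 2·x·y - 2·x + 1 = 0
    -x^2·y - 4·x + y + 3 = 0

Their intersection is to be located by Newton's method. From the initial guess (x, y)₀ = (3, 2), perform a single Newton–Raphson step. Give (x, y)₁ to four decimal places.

(1.9792, 0.9167)

At (3, 2): F = (-44.0000, -25.0000).
Jacobian J = [[-6·x - 2·y^2 + 2·y - 2, -4·x·y + 2·x], [-2·x·y - 4, -x^2 + 1]].
At the point, J = [[-24.0000, -18.0000], [-16.0000, -8.0000]] (det J = -96.0000).
Solving J·Δ = −F gives Δ = (-1.0208, -1.0833).
Then the next iterate is (x, y)₁ = (1.9792, 0.9167).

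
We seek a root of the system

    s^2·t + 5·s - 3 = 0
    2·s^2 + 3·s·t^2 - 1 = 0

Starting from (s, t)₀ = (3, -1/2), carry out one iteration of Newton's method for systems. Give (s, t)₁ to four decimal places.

At (3, -1/2): F = (7.5000, 19.2500).
Jacobian J = [[2·s·t + 5, s^2], [4·s + 3·t^2, 6·s·t]].
At the point, J = [[2.0000, 9.0000], [12.7500, -9.0000]] (det J = -132.7500).
Solving J·Δ = −F gives Δ = (-1.8136, -0.4303).
Then the next iterate is (s, t)₁ = (1.1864, -0.9303).

(1.1864, -0.9303)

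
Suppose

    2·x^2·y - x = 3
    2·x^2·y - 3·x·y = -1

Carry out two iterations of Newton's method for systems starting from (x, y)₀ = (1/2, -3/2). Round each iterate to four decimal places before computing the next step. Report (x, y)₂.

At (1/2, -3/2): F = (-4.2500, 2.5000).
Jacobian J = [[4·x·y - 1, 2·x^2], [4·x·y - 3·y, 2·x^2 - 3·x]].
At the point, J = [[-4.0000, 0.5000], [1.5000, -1.0000]] (det J = 3.2500).
Solving J·Δ = −F gives Δ = (-0.9231, 1.1154).
Then the next iterate is (x, y)₁ = (-0.4231, -0.3846).
Round to (-0.4231, -0.3846) and repeat: F = (-2.714597, 0.374130), J = [[-0.349103, 0.358027], [1.804697, 1.627327]].
Δ = (-3.7484, 3.9271), so (x, y)₂ = (-4.1715, 3.5425).

(-4.1715, 3.5425)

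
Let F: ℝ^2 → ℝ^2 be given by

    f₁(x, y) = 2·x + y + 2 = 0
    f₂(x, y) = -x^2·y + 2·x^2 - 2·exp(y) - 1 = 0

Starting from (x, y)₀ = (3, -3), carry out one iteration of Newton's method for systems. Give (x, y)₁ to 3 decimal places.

At (3, -3): F = (5.000, 43.90043).
Jacobian J = [[2, 1], [-2·x·y + 4·x, -x^2 - 2·exp(y)]].
At the point, J = [[2.000, 1.000], [30.000, -9.09957]] (det J = -48.19915).
Solving J·Δ = −F gives Δ = (-1.855, -1.290).
Then the next iterate is (x, y)₁ = (1.145, -4.290).

(1.145, -4.290)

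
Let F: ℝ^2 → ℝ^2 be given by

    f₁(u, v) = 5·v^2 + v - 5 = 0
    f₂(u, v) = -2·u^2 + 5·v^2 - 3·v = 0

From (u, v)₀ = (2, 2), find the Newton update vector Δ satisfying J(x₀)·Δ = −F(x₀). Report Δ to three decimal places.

(-0.970, -0.810)

At (2, 2): F = (17.000, 6.000).
Jacobian J = [[0, 10·v + 1], [-4·u, 10·v - 3]].
At the point, J = [[0.000, 21.000], [-8.000, 17.000]] (det J = 168.000).
Solving J·Δ = −F gives Δ = (-0.970, -0.810).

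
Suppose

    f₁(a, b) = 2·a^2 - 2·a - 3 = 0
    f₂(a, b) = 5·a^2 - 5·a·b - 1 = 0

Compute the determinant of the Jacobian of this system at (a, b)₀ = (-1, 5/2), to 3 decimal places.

J = [[4·a - 2, 0], [10·a - 5·b, -5·a]].
At the point, J = [[-6.000, 0.000], [-22.500, 5.000]].
det J = -30.000.

-30.000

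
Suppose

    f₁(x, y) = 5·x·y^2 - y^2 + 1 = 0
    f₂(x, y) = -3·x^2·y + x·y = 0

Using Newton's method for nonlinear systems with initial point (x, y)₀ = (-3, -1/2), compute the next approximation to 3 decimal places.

(-1.690, -0.415)

At (-3, -1/2): F = (-3.000, 15.000).
Jacobian J = [[5·y^2, 10·x·y - 2·y], [-6·x·y + y, -3·x^2 + x]].
At the point, J = [[1.250, 16.000], [-9.500, -30.000]] (det J = 114.500).
Solving J·Δ = −F gives Δ = (1.310, 0.085).
Then the next iterate is (x, y)₁ = (-1.690, -0.415).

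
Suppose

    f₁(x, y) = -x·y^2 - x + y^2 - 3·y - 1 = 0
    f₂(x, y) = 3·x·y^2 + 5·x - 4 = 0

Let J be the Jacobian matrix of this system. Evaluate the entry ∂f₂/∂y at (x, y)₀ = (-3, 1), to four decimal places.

-18.0000

∂f₂/∂y = 6·x·y.
At (-3, 1) this is -18.0000.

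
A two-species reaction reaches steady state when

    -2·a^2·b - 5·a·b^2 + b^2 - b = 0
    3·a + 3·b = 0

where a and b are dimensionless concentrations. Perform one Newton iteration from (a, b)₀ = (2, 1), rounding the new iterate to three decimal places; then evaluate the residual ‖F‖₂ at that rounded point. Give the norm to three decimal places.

50.625

At (2, 1): F = (-18.000, 9.000).
Jacobian J = [[-4·a·b - 5·b^2, -2·a^2 - 10·a·b + 2·b - 1], [3, 3]].
At the point, J = [[-13.000, -27.000], [3.000, 3.000]] (det J = 42.000).
Solving J·Δ = −F gives Δ = (-4.500, 1.500).
Then the next iterate is (a, b)₁ = (-2.500, 2.500).
Re-evaluating at (-2.500, 2.500): F = (50.625, 0.000), so ‖F‖₂ = 50.625.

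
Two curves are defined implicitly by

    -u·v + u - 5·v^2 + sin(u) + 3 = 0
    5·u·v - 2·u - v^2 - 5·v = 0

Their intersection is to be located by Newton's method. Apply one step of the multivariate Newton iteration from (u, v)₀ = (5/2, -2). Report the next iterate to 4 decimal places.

(1.1500, -1.3217)

At (5/2, -2): F = (-8.901528, -24.0000).
Jacobian J = [[-v + cos(u) + 1, -u - 10·v], [5·v - 2, 5·u - 2·v - 5]].
At the point, J = [[2.198856, 17.5000], [-12.0000, 11.5000]] (det J = 235.286848).
Solving J·Δ = −F gives Δ = (-1.3500, 0.6783).
Then the next iterate is (u, v)₁ = (1.1500, -1.3217).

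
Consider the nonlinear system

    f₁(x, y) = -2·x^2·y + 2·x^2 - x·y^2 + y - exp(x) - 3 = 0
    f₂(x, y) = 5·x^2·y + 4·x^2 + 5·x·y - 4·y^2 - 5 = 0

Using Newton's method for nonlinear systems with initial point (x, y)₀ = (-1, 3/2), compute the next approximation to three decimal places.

(-1.714, 1.588)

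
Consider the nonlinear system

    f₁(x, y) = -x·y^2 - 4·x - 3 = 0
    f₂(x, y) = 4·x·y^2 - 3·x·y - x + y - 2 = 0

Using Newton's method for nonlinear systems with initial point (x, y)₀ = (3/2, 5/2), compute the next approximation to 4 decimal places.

At (3/2, 5/2): F = (-18.3750, 25.2500).
Jacobian J = [[-y^2 - 4, -2·x·y], [4·y^2 - 3·y - 1, 8·x·y - 3·x + 1]].
At the point, J = [[-10.2500, -7.5000], [16.5000, 26.5000]] (det J = -147.8750).
Solving J·Δ = −F gives Δ = (-2.0123, 0.3001).
Then the next iterate is (x, y)₁ = (-0.5123, 2.8001).

(-0.5123, 2.8001)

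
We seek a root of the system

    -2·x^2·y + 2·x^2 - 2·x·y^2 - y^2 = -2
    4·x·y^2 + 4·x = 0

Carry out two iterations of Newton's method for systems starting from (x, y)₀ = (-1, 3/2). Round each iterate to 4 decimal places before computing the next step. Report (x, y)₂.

At (-1, 3/2): F = (3.2500, -13.0000).
Jacobian J = [[-4·x·y + 4·x - 2·y^2, -2·x^2 - 4·x·y - 2·y], [4·y^2 + 4, 8·x·y]].
At the point, J = [[-2.5000, 1.0000], [13.0000, -12.0000]] (det J = 17.0000).
Solving J·Δ = −F gives Δ = (1.5294, 0.5735).
Then the next iterate is (x, y)₁ = (0.5294, 2.0735).
Round to (0.5294, 2.0735) and repeat: F = (-7.453337, 11.222014), J = [[-10.872048, -9.098372], [21.197609, 8.781687]].
Δ = (-0.3763, -0.3695), so (x, y)₂ = (0.1531, 1.7040).

(0.1531, 1.7040)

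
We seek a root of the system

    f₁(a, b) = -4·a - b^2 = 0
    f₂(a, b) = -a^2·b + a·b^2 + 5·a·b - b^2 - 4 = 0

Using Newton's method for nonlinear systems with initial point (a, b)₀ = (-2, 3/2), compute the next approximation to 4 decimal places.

At (-2, 3/2): F = (5.7500, -31.7500).
Jacobian J = [[-4, -2·b], [-2·a·b + b^2 + 5·b, -a^2 + 2·a·b + 5·a - 2·b]].
At the point, J = [[-4.0000, -3.0000], [15.7500, -23.0000]] (det J = 139.2500).
Solving J·Δ = −F gives Δ = (1.6338, -0.2617).
Then the next iterate is (a, b)₁ = (-0.3662, 1.2383).

(-0.3662, 1.2383)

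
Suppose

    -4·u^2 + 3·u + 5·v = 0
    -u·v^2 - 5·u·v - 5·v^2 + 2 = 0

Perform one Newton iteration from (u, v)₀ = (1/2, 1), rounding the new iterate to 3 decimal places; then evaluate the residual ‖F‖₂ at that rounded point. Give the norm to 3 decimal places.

At (1/2, 1): F = (5.500, -6.000).
Jacobian J = [[-8·u + 3, 5], [-v^2 - 5·v, -2·u·v - 5·u - 10·v]].
At the point, J = [[-1.000, 5.000], [-6.000, -13.500]] (det J = 43.500).
Solving J·Δ = −F gives Δ = (1.017, -0.897).
Then the next iterate is (u, v)₁ = (1.517, 0.103).
Re-evaluating at (1.517, 0.103): F = (-4.13916, 1.14961), so ‖F‖₂ = 4.296.

4.296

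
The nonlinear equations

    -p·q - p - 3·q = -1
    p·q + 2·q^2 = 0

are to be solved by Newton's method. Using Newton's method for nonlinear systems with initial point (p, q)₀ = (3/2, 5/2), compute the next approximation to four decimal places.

At (3/2, 5/2): F = (-11.7500, 16.2500).
Jacobian J = [[-q - 1, -p - 3], [q, p + 4·q]].
At the point, J = [[-3.5000, -4.5000], [2.5000, 11.5000]] (det J = -29.0000).
Solving J·Δ = −F gives Δ = (-2.1379, -0.9483).
Then the next iterate is (p, q)₁ = (-0.6379, 1.5517).

(-0.6379, 1.5517)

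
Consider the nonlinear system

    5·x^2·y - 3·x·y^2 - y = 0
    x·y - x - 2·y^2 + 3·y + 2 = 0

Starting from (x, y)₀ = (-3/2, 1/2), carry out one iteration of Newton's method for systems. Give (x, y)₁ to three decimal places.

(3.582, 2.918)

At (-3/2, 1/2): F = (6.250, 3.750).
Jacobian J = [[10·x·y - 3·y^2, 5·x^2 - 6·x·y - 1], [y - 1, x - 4·y + 3]].
At the point, J = [[-8.250, 14.750], [-0.500, -0.500]] (det J = 11.500).
Solving J·Δ = −F gives Δ = (5.082, 2.418).
Then the next iterate is (x, y)₁ = (3.582, 2.918).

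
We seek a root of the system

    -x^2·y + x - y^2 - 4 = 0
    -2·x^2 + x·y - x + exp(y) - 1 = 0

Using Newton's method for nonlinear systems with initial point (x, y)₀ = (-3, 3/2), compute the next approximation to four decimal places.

(-1.6292, 0.7465)

At (-3, 3/2): F = (-22.7500, -16.018311).
Jacobian J = [[-2·x·y + 1, -x^2 - 2·y], [-4·x + y - 1, x + exp(y)]].
At the point, J = [[10.0000, -12.0000], [12.5000, 1.481689]] (det J = 164.816891).
Solving J·Δ = −F gives Δ = (1.3708, -0.7535).
Then the next iterate is (x, y)₁ = (-1.6292, 0.7465).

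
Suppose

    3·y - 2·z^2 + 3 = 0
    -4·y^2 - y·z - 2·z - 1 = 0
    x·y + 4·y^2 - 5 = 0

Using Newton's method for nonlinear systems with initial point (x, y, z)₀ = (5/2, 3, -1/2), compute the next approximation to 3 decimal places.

At (5/2, 3, -1/2): F = (11.500, -34.500, 38.500).
Jacobian J = [[0, 3, -4·z], [0, -8·y - z, -y - 2], [y, x + 8·y, 0]].
At the point, J = [[0.000, 3.000, 2.000], [0.000, -23.500, -5.000], [3.000, 26.500, 0.000]] (det J = 96.000).
Solving J·Δ = −F gives Δ = (-9.659, -0.359, -5.211).
Then the next iterate is (x, y, z)₁ = (-7.159, 2.641, -5.711).

(-7.159, 2.641, -5.711)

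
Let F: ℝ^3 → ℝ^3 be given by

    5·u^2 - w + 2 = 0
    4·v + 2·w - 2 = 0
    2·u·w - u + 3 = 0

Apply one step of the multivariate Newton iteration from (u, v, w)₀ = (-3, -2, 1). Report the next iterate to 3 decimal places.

(-1.475, -0.127, 1.254)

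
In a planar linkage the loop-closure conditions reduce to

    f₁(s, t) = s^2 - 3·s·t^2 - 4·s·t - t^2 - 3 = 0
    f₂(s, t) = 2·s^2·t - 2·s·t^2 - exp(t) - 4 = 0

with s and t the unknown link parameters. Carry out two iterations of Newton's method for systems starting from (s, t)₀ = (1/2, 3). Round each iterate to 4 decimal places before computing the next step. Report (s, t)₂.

(0.1379, 0.4547)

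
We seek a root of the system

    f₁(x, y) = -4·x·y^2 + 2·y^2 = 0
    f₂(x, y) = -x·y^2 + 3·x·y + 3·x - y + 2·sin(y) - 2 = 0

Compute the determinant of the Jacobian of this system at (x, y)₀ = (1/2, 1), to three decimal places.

-2.322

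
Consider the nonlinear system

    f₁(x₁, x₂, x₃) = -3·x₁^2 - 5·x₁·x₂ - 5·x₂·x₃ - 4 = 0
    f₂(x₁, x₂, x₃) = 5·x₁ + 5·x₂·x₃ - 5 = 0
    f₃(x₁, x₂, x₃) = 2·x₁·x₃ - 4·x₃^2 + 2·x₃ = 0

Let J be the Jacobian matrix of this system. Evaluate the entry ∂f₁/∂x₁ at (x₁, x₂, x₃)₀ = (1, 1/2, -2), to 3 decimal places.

∂f₁/∂x₁ = -6·x₁ - 5·x₂.
At (1, 1/2, -2) this is -8.500.

-8.500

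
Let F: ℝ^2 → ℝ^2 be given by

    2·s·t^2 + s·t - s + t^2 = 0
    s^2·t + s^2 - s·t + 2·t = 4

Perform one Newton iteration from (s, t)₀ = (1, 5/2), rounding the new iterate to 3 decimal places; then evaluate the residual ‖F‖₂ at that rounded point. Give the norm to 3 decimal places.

At (1, 5/2): F = (20.250, 2.000).
Jacobian J = [[2·t^2 + t - 1, 4·s·t + s + 2·t], [2·s·t + 2·s - t, s^2 - s + 2]].
At the point, J = [[14.000, 16.000], [4.500, 2.000]] (det J = -44.000).
Solving J·Δ = −F gives Δ = (0.193, -1.435).
Then the next iterate is (s, t)₁ = (1.193, 1.065).
Re-evaluating at (1.193, 1.065): F = (3.91803, -0.20154), so ‖F‖₂ = 3.923.

3.923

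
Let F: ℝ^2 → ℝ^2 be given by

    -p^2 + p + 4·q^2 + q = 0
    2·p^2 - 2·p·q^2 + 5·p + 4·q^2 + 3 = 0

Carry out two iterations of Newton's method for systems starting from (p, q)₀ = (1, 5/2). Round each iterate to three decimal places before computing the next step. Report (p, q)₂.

At (1, 5/2): F = (27.500, 22.500).
Jacobian J = [[-2·p + 1, 8·q + 1], [4·p - 2·q^2 + 5, -4·p·q + 8·q]].
At the point, J = [[-1.000, 21.000], [-3.500, 10.000]] (det J = 63.500).
Solving J·Δ = −F gives Δ = (3.110, -1.161).
Then the next iterate is (p, q)₁ = (4.110, 1.339).
Round to (4.110, 1.339) and repeat: F = (-4.27142, 49.76807), J = [[-7.220, 11.712], [17.85416, -11.30116]].
Δ = (-4.193, -2.220), so (p, q)₂ = (-0.083, -0.881).

(-0.083, -0.881)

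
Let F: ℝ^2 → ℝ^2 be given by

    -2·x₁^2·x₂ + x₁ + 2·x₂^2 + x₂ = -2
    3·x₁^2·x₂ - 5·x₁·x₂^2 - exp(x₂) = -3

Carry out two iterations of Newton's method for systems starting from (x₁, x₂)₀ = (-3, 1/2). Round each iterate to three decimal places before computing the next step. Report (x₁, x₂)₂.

(-2.525, -0.104)

At (-3, 1/2): F = (-9.000, 18.60128).
Jacobian J = [[-4·x₁·x₂ + 1, -2·x₁^2 + 4·x₂ + 1], [6·x₁·x₂ - 5·x₂^2, 3·x₁^2 - 10·x₁·x₂ - exp(x₂)]].
At the point, J = [[7.000, -15.000], [-10.250, 40.35128]] (det J = 128.70895).
Solving J·Δ = −F gives Δ = (0.654, -0.295).
Then the next iterate is (x₁, x₂)₁ = (-2.346, 0.205).
Round to (-2.346, 0.205) and repeat: F = (-2.31347, 5.65021), J = [[2.92372, -9.18743], [-3.09571, 20.09292]].
Δ = (-0.179, -0.309), so (x₁, x₂)₂ = (-2.525, -0.104).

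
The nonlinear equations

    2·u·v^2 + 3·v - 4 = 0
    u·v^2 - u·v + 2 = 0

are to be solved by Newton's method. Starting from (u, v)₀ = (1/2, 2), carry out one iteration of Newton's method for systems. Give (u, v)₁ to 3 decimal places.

(-5.500, 8.000)

At (1/2, 2): F = (6.000, 3.000).
Jacobian J = [[2·v^2, 4·u·v + 3], [v^2 - v, 2·u·v - u]].
At the point, J = [[8.000, 7.000], [2.000, 1.500]] (det J = -2.000).
Solving J·Δ = −F gives Δ = (-6.000, 6.000).
Then the next iterate is (u, v)₁ = (-5.500, 8.000).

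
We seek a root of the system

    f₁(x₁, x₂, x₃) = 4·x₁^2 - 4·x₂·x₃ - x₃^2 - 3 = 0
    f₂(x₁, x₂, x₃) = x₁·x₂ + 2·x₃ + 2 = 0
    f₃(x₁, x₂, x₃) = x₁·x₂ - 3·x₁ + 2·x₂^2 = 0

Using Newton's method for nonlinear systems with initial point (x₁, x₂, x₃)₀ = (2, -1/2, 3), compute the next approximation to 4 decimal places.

At (2, -1/2, 3): F = (10.0000, 7.0000, -6.5000).
Jacobian J = [[8·x₁, -4·x₃, -4·x₂ - 2·x₃], [x₂, x₁, 2], [x₂ - 3, x₁ + 4·x₂, 0]].
At the point, J = [[16.0000, -12.0000, -4.0000], [-0.5000, 2.0000, 2.0000], [-3.5000, 0.0000, 0.0000]] (det J = 56.0000).
Solving J·Δ = −F gives Δ = (-1.8571, -0.4821, -3.4821).
Then the next iterate is (x₁, x₂, x₃)₁ = (0.1429, -0.9821, -0.4821).

(0.1429, -0.9821, -0.4821)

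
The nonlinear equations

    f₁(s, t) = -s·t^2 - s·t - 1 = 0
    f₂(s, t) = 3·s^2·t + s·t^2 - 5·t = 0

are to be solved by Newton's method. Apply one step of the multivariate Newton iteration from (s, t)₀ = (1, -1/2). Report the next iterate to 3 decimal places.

(4.000, -2.833)

At (1, -1/2): F = (-0.750, 1.250).
Jacobian J = [[-t^2 - t, -2·s·t - s], [6·s·t + t^2, 3·s^2 + 2·s·t - 5]].
At the point, J = [[0.250, 0.000], [-2.750, -3.000]] (det J = -0.750).
Solving J·Δ = −F gives Δ = (3.000, -2.333).
Then the next iterate is (s, t)₁ = (4.000, -2.833).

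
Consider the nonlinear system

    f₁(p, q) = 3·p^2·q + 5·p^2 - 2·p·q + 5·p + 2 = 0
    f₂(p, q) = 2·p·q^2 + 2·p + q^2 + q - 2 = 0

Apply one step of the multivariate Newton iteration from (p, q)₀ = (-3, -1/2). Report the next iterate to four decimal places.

At (-3, -1/2): F = (15.5000, -9.7500).
Jacobian J = [[6·p·q + 10·p - 2·q + 5, 3·p^2 - 2·p], [2·q^2 + 2, 4·p·q + 2·q + 1]].
At the point, J = [[-15.0000, 33.0000], [2.5000, 6.0000]] (det J = -172.5000).
Solving J·Δ = −F gives Δ = (2.4043, 0.6232).
Then the next iterate is (p, q)₁ = (-0.5957, 0.1232).

(-0.5957, 0.1232)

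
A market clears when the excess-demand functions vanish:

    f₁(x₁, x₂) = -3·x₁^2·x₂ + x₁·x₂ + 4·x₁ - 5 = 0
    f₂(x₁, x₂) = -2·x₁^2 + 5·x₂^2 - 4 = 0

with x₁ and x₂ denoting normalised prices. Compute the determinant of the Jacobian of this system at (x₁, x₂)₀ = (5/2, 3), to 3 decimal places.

-1302.500

J = [[-6·x₁·x₂ + x₂ + 4, -3·x₁^2 + x₁], [-4·x₁, 10·x₂]].
At the point, J = [[-38.000, -16.250], [-10.000, 30.000]].
det J = -1302.500.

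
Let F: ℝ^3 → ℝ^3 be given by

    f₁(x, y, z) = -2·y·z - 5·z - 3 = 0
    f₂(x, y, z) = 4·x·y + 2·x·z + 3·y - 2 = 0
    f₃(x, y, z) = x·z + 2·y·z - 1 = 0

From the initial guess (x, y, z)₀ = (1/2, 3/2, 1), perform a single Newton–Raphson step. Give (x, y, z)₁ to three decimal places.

(-3.441, 7.059, -1.765)

At (1/2, 3/2, 1): F = (-11.000, 6.500, 2.500).
Jacobian J = [[0, -2·z, -2·y - 5], [4·y + 2·z, 4·x + 3, 2·x], [z, 2·z, x + 2·y]].
At the point, J = [[0.000, -2.000, -8.000], [8.000, 5.000, 1.000], [1.000, 2.000, 3.500]] (det J = -34.000).
Solving J·Δ = −F gives Δ = (-3.941, 5.559, -2.765).
Then the next iterate is (x, y, z)₁ = (-3.441, 7.059, -1.765).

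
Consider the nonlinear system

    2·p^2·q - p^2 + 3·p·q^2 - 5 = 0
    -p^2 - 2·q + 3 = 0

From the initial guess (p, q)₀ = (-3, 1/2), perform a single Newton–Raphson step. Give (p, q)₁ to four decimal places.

At (-3, 1/2): F = (-7.2500, -7.0000).
Jacobian J = [[4·p·q - 2·p + 3·q^2, 2·p^2 + 6·p·q], [-2·p, -2]].
At the point, J = [[0.7500, 9.0000], [6.0000, -2.0000]] (det J = -55.5000).
Solving J·Δ = −F gives Δ = (1.3964, 0.6892).
Then the next iterate is (p, q)₁ = (-1.6036, 1.1892).

(-1.6036, 1.1892)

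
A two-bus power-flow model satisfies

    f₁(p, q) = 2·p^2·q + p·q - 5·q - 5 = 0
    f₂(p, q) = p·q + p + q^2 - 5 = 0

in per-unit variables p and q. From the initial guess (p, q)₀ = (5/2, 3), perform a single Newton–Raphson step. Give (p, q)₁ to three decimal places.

(2.199, 1.495)

At (5/2, 3): F = (25.000, 14.000).
Jacobian J = [[4·p·q + q, 2·p^2 + p - 5], [q + 1, p + 2·q]].
At the point, J = [[33.000, 10.000], [4.000, 8.500]] (det J = 240.500).
Solving J·Δ = −F gives Δ = (-0.301, -1.505).
Then the next iterate is (p, q)₁ = (2.199, 1.495).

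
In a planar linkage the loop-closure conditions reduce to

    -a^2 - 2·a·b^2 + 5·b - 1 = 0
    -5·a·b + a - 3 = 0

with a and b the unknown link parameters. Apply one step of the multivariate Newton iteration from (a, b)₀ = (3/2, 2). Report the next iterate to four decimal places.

(5.4038, -4.8846)

At (3/2, 2): F = (-5.2500, -16.5000).
Jacobian J = [[-2·a - 2·b^2, -4·a·b + 5], [-5·b + 1, -5·a]].
At the point, J = [[-11.0000, -7.0000], [-9.0000, -7.5000]] (det J = 19.5000).
Solving J·Δ = −F gives Δ = (3.9038, -6.8846).
Then the next iterate is (a, b)₁ = (5.4038, -4.8846).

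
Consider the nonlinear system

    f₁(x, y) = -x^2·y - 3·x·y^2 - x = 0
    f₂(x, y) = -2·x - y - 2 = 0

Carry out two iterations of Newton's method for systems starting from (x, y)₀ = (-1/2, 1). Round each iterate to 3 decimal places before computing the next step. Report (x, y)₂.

(-1.531, 1.061)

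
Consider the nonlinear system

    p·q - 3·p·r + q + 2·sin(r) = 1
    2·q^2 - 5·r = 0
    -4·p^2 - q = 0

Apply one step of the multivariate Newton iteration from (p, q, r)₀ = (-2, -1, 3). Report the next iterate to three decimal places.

At (-2, -1, 3): F = (18.28224, -13.000, -15.000).
Jacobian J = [[q - 3·r, p + 1, -3·p + 2·cos(r)], [0, 4·q, -5], [-8·p, -1, 0]].
At the point, J = [[-10.000, -1.000, 4.02002], [0.000, -4.000, -5.000], [16.000, -1.000, 0.000]] (det J = 387.28096).
Solving J·Δ = −F gives Δ = (0.918, -0.319, -2.345).
Then the next iterate is (p, q, r)₁ = (-1.082, -1.319, 0.655).

(-1.082, -1.319, 0.655)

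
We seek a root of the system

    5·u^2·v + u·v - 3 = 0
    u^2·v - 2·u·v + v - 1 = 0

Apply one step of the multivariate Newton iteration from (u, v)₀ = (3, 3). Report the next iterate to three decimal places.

(3.176, -0.279)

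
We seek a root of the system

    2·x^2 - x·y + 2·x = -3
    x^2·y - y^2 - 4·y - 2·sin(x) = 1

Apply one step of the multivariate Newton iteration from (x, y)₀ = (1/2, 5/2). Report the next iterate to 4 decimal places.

(-2.4194, 0.2419)

At (1/2, 5/2): F = (3.2500, -17.583851).
Jacobian J = [[4·x - y + 2, -x], [2·x·y - 2·cos(x), x^2 - 2·y - 4]].
At the point, J = [[1.5000, -0.5000], [0.744835, -8.7500]] (det J = -12.752583).
Solving J·Δ = −F gives Δ = (-2.9194, -2.2581).
Then the next iterate is (x, y)₁ = (-2.4194, 0.2419).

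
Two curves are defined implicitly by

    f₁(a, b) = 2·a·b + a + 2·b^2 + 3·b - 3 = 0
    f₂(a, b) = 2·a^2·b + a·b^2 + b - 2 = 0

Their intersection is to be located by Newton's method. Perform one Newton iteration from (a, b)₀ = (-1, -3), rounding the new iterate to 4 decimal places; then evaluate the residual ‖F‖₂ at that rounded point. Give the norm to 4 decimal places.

6.9651

At (-1, -3): F = (11.0000, -20.0000).
Jacobian J = [[2·b + 1, 2·a + 4·b + 3], [4·a·b + b^2, 2·a^2 + 2·a·b + 1]].
At the point, J = [[-5.0000, -11.0000], [21.0000, 9.0000]] (det J = 186.0000).
Solving J·Δ = −F gives Δ = (0.6505, 0.7043).
Then the next iterate is (a, b)₁ = (-0.3495, -2.2957).
Re-evaluating at (-0.3495, -2.2957): F = (1.908571, -6.698489), so ‖F‖₂ = 6.9651.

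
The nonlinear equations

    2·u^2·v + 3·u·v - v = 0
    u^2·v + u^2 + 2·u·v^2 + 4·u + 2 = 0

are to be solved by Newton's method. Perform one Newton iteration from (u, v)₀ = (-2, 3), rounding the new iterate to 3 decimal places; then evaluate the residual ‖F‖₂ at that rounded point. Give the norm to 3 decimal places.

7.213

At (-2, 3): F = (3.000, -26.000).
Jacobian J = [[4·u·v + 3·v, 2·u^2 + 3·u - 1], [2·u·v + 2·u + 2·v^2 + 4, u^2 + 4·u·v]].
At the point, J = [[-15.000, 1.000], [6.000, -20.000]] (det J = 294.000).
Solving J·Δ = −F gives Δ = (0.116, -1.265).
Then the next iterate is (u, v)₁ = (-1.884, 1.735).
Re-evaluating at (-1.884, 1.735): F = (0.77539, -7.17077), so ‖F‖₂ = 7.213.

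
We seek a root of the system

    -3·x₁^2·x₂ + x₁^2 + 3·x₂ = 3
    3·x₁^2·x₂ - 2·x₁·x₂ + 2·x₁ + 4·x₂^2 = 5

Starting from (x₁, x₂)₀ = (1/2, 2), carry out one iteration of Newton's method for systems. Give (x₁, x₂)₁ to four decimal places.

At (1/2, 2): F = (1.7500, 11.5000).
Jacobian J = [[-6·x₁·x₂ + 2·x₁, -3·x₁^2 + 3], [6·x₁·x₂ - 2·x₂ + 2, 3·x₁^2 - 2·x₁ + 8·x₂]].
At the point, J = [[-5.0000, 2.2500], [4.0000, 15.7500]] (det J = -87.7500).
Solving J·Δ = −F gives Δ = (0.0192, -0.7350).
Then the next iterate is (x₁, x₂)₁ = (0.5192, 1.2650).

(0.5192, 1.2650)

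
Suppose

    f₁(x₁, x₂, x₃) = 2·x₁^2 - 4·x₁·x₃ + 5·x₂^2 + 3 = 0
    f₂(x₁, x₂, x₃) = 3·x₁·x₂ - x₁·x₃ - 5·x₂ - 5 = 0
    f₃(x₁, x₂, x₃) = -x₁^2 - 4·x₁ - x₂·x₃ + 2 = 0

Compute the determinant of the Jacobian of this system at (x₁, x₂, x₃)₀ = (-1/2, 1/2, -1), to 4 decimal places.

J = [[4·x₁ - 4·x₃, 10·x₂, -4·x₁], [3·x₂ - x₃, 3·x₁ - 5, -x₁], [-2·x₁ - 4, -x₃, -x₂]].
At the point, J = [[2.0000, 5.0000, 2.0000], [2.5000, -6.5000, 0.5000], [-3.0000, 1.0000, -0.5000]].
det J = -29.7500.

-29.7500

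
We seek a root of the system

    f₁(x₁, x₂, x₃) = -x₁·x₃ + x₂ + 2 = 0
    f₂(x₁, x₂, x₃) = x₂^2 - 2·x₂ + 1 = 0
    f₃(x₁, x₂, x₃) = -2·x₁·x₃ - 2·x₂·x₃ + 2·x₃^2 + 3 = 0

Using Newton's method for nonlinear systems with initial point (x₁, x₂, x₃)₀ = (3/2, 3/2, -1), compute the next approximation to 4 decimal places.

At (3/2, 3/2, -1): F = (5.0000, 0.2500, 11.0000).
Jacobian J = [[-x₃, 1, -x₁], [0, 2·x₂ - 2, 0], [-2·x₃, -2·x₃, -2·x₁ - 2·x₂ + 4·x₃]].
At the point, J = [[1.0000, 1.0000, -1.5000], [0.0000, 1.0000, 0.0000], [2.0000, 2.0000, -10.0000]] (det J = -7.0000).
Solving J·Δ = −F gives Δ = (-4.5357, -0.2500, 0.1429).
Then the next iterate is (x₁, x₂, x₃)₁ = (-3.0357, 1.2500, -0.8571).

(-3.0357, 1.2500, -0.8571)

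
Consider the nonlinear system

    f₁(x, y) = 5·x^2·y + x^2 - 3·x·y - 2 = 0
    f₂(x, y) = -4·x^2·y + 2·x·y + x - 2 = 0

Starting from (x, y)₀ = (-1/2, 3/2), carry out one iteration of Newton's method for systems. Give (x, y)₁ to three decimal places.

(6.417, 33.333)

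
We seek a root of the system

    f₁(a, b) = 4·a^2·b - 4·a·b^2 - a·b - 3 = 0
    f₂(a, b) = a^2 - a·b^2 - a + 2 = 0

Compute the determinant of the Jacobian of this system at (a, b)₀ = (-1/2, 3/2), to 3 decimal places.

7.125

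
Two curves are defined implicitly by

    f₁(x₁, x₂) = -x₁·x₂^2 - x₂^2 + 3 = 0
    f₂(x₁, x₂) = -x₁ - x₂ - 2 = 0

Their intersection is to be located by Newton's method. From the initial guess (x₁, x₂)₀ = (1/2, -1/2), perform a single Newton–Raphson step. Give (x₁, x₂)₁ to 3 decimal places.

(0.286, -2.286)

At (1/2, -1/2): F = (2.625, -2.000).
Jacobian J = [[-x₂^2, -2·x₁·x₂ - 2·x₂], [-1, -1]].
At the point, J = [[-0.250, 1.500], [-1.000, -1.000]] (det J = 1.750).
Solving J·Δ = −F gives Δ = (-0.214, -1.786).
Then the next iterate is (x₁, x₂)₁ = (0.286, -2.286).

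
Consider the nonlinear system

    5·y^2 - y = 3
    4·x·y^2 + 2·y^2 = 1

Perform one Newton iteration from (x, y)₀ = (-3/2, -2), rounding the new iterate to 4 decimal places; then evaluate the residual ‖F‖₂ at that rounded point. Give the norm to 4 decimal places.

6.4933

At (-3/2, -2): F = (19.0000, -17.0000).
Jacobian J = [[0, 10·y - 1], [4·y^2, 8·x·y + 4·y]].
At the point, J = [[0.0000, -21.0000], [16.0000, 16.0000]] (det J = 336.0000).
Solving J·Δ = −F gives Δ = (0.1577, 0.9048).
Then the next iterate is (x, y)₁ = (-1.3423, -1.0952).
Re-evaluating at (-1.3423, -1.0952): F = (4.092515, -5.041231), so ‖F‖₂ = 6.4933.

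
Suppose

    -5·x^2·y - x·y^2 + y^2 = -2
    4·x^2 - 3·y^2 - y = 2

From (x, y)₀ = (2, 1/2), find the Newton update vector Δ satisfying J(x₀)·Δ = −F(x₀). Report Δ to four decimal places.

(-0.7977, -0.0035)

At (2, 1/2): F = (-8.2500, 12.7500).
Jacobian J = [[-10·x·y - y^2, -5·x^2 - 2·x·y + 2·y], [8·x, -6·y - 1]].
At the point, J = [[-10.2500, -21.0000], [16.0000, -4.0000]] (det J = 377.0000).
Solving J·Δ = −F gives Δ = (-0.7977, -0.0035).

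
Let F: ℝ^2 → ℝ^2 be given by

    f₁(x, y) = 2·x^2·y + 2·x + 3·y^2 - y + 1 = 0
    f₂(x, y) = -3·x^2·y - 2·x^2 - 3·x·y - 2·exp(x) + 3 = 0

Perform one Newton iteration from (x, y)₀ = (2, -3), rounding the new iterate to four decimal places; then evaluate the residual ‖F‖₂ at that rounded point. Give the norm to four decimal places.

7.1297

At (2, -3): F = (11.0000, 34.221888).
Jacobian J = [[4·x·y + 2, 2·x^2 + 6·y - 1], [-6·x·y - 4·x - 3·y - 2·exp(x), -3·x^2 - 3·x]].
At the point, J = [[-22.0000, -11.0000], [22.221888, -18.0000]] (det J = 640.440766).
Solving J·Δ = −F gives Δ = (-0.2786, 1.5572).
Then the next iterate is (x, y)₁ = (1.7214, -1.4428).
Re-evaluating at (1.7214, -1.4428): F = (3.579954, 6.165760), so ‖F‖₂ = 7.1297.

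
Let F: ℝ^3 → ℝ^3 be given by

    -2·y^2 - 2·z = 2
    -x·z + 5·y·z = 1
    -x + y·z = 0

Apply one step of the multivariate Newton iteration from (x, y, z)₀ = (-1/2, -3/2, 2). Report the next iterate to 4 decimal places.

At (-1/2, -3/2, 2): F = (-10.5000, -15.0000, -2.5000).
Jacobian J = [[0, -4·y, -2], [-z, 5·z, -x + 5·y], [-1, z, y]].
At the point, J = [[0.0000, 6.0000, -2.0000], [-2.0000, 10.0000, -7.0000], [-1.0000, 2.0000, -1.5000]] (det J = 12.0000).
Solving J·Δ = −F gives Δ = (0.7917, 1.8333, 0.2500).
Then the next iterate is (x, y, z)₁ = (0.2917, 0.3333, 2.2500).

(0.2917, 0.3333, 2.2500)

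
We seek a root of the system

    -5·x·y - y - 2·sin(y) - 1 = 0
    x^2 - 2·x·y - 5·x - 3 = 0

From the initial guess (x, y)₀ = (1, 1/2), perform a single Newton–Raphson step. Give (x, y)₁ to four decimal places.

At (1, 1/2): F = (-4.958851, -8.0000).
Jacobian J = [[-5·y, -5·x - 2·cos(y) - 1], [2·x - 2·y - 5, -2·x]].
At the point, J = [[-2.5000, -7.755165], [-4.0000, -2.0000]] (det J = -26.020660).
Solving J·Δ = −F gives Δ = (-2.0032, 0.0063).
Then the next iterate is (x, y)₁ = (-1.0032, 0.5063).

(-1.0032, 0.5063)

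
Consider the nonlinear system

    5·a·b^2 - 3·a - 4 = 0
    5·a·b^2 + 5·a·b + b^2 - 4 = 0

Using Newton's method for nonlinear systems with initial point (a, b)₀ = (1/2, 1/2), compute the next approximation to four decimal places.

At (1/2, 1/2): F = (-4.8750, -1.8750).
Jacobian J = [[5·b^2 - 3, 10·a·b], [5·b^2 + 5·b, 10·a·b + 5·a + 2·b]].
At the point, J = [[-1.7500, 2.5000], [3.7500, 6.0000]] (det J = -19.8750).
Solving J·Δ = −F gives Δ = (-1.2358, 1.0849).
Then the next iterate is (a, b)₁ = (-0.7358, 1.5849).

(-0.7358, 1.5849)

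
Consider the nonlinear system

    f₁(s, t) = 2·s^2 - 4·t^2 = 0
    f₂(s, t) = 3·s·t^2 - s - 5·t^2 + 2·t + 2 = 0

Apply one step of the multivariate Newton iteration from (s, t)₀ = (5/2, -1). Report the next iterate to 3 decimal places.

At (5/2, -1): F = (8.500, 0.000).
Jacobian J = [[4·s, -8·t], [3·t^2 - 1, 6·s·t - 10·t + 2]].
At the point, J = [[10.000, 8.000], [2.000, -3.000]] (det J = -46.000).
Solving J·Δ = −F gives Δ = (-0.554, -0.370).
Then the next iterate is (s, t)₁ = (1.946, -1.370).

(1.946, -1.370)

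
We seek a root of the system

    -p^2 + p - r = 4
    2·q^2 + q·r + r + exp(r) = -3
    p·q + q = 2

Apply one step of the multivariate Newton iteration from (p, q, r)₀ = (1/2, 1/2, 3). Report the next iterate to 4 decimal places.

At (1/2, 1/2, 3): F = (-6.7500, 28.085537, -1.2500).
Jacobian J = [[-2·p + 1, 0, -1], [0, 4·q + r, q + exp(r) + 1], [q, p + 1, 0]].
At the point, J = [[0.0000, 0.0000, -1.0000], [0.0000, 5.0000, 21.585537], [0.5000, 1.5000, 0.0000]] (det J = 2.5000).
Solving J·Δ = −F gives Δ = (-68.0701, 23.5234, -6.7500).
Then the next iterate is (p, q, r)₁ = (-67.5701, 24.0234, -3.7500).

(-67.5701, 24.0234, -3.7500)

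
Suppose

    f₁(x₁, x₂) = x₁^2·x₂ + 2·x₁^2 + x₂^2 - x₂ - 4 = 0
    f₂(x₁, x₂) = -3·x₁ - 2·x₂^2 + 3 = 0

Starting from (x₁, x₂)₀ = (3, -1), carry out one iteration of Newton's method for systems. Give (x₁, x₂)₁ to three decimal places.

(1.190, -0.357)

At (3, -1): F = (7.000, -8.000).
Jacobian J = [[2·x₁·x₂ + 4·x₁, x₁^2 + 2·x₂ - 1], [-3, -4·x₂]].
At the point, J = [[6.000, 6.000], [-3.000, 4.000]] (det J = 42.000).
Solving J·Δ = −F gives Δ = (-1.810, 0.643).
Then the next iterate is (x₁, x₂)₁ = (1.190, -0.357).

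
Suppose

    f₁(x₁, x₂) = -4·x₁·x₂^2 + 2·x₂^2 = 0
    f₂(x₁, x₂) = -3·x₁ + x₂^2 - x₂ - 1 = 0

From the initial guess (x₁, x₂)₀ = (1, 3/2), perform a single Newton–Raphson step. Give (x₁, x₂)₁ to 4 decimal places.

(0.2083, 1.9375)

At (1, 3/2): F = (-4.5000, -3.2500).
Jacobian J = [[-4·x₂^2, -8·x₁·x₂ + 4·x₂], [-3, 2·x₂ - 1]].
At the point, J = [[-9.0000, -6.0000], [-3.0000, 2.0000]] (det J = -36.0000).
Solving J·Δ = −F gives Δ = (-0.7917, 0.4375).
Then the next iterate is (x₁, x₂)₁ = (0.2083, 1.9375).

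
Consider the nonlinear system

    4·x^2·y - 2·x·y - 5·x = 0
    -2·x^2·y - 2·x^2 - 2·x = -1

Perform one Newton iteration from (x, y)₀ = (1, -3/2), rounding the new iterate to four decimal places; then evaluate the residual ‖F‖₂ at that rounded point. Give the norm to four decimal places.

1.9864

At (1, -3/2): F = (-8.0000, 0.0000).
Jacobian J = [[8·x·y - 2·y - 5, 4·x^2 - 2·x], [-4·x·y - 4·x - 2, -2·x^2]].
At the point, J = [[-14.0000, 2.0000], [0.0000, -2.0000]] (det J = 28.0000).
Solving J·Δ = −F gives Δ = (-0.5714, 0.0000).
Then the next iterate is (x, y)₁ = (0.4286, -1.5000).
Re-evaluating at (0.4286, -1.5000): F = (-1.959388, 0.326498), so ‖F‖₂ = 1.9864.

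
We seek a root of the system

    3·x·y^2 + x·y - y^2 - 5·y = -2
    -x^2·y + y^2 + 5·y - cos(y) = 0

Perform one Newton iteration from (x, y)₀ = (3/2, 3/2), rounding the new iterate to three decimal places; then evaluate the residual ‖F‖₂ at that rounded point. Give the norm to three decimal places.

1.917

At (3/2, 3/2): F = (4.625, 6.30426).
Jacobian J = [[3·y^2 + y, 6·x·y + x - 2·y - 5], [-2·x·y, -x^2 + 2·y + sin(y) + 5]].
At the point, J = [[8.250, 7.000], [-4.500, 6.74749]] (det J = 87.16683).
Solving J·Δ = −F gives Δ = (0.148, -0.835).
Then the next iterate is (x, y)₁ = (1.648, 0.665).
Re-evaluating at (1.648, 0.665): F = (1.51506, 1.17423), so ‖F‖₂ = 1.917.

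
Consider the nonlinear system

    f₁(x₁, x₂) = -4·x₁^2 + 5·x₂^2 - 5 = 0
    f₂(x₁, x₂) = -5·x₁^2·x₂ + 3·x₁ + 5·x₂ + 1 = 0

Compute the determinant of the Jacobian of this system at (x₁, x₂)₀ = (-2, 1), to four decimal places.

J = [[-8·x₁, 10·x₂], [-10·x₁·x₂ + 3, -5·x₁^2 + 5]].
At the point, J = [[16.0000, 10.0000], [23.0000, -15.0000]].
det J = -470.0000.

-470.0000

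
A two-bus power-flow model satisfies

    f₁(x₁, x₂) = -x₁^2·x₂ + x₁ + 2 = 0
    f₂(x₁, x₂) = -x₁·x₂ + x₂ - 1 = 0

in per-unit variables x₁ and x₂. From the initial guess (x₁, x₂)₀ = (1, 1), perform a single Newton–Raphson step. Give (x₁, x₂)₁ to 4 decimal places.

(0.0000, 4.0000)

At (1, 1): F = (2.0000, -1.0000).
Jacobian J = [[-2·x₁·x₂ + 1, -x₁^2], [-x₂, -x₁ + 1]].
At the point, J = [[-1.0000, -1.0000], [-1.0000, 0.0000]] (det J = -1.0000).
Solving J·Δ = −F gives Δ = (-1.0000, 3.0000).
Then the next iterate is (x₁, x₂)₁ = (0.0000, 4.0000).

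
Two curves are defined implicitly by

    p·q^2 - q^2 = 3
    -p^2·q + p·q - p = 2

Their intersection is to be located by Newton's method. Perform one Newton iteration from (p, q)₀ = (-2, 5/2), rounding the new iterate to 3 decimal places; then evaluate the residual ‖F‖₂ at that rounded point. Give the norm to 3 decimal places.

8.557

At (-2, 5/2): F = (-21.750, -15.000).
Jacobian J = [[q^2, 2·p·q - 2·q], [-2·p·q + q - 1, -p^2 + p]].
At the point, J = [[6.250, -15.000], [11.500, -6.000]] (det J = 135.000).
Solving J·Δ = −F gives Δ = (0.700, -1.158).
Then the next iterate is (p, q)₁ = (-1.300, 1.342).
Re-evaluating at (-1.300, 1.342): F = (-7.14222, -4.71258), so ‖F‖₂ = 8.557.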